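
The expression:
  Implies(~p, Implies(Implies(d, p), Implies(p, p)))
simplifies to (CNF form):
True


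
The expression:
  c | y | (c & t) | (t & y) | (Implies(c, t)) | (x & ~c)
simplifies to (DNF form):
True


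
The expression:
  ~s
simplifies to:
~s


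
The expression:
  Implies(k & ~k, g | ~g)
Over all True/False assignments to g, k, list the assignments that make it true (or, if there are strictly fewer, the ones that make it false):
is always true.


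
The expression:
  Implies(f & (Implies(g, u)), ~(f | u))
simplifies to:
~f | (g & ~u)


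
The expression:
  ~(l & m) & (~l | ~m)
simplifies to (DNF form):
~l | ~m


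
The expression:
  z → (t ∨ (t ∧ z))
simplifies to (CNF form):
t ∨ ¬z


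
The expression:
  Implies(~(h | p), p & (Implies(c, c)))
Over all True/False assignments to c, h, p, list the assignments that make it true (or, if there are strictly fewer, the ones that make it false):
is false only for:
  c=False, h=False, p=False;
  c=True, h=False, p=False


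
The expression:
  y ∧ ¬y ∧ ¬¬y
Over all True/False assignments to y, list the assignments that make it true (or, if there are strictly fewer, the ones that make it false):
is never true.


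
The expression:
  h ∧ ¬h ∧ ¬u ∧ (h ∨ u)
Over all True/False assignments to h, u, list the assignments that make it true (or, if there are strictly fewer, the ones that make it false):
is never true.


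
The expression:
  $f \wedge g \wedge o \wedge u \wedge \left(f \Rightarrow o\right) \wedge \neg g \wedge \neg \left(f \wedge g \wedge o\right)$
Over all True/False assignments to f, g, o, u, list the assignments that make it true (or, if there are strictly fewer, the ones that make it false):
is never true.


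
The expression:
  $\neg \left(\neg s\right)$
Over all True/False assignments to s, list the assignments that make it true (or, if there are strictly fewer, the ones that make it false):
is true only for:
  s=True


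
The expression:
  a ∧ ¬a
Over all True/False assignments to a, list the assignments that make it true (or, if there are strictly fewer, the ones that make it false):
is never true.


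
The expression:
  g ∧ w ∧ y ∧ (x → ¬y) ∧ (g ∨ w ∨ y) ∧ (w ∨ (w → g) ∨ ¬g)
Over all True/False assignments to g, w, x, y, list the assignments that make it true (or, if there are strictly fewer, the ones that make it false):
is true only for:
  g=True, w=True, x=False, y=True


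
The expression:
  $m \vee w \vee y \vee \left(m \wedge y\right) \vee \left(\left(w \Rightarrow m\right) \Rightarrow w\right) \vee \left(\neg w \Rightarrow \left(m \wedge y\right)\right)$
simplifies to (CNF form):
$m \vee w \vee y$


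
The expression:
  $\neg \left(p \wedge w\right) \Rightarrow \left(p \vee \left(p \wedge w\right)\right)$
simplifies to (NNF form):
$p$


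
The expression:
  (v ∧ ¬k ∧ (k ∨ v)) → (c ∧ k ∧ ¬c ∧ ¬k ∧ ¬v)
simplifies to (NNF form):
k ∨ ¬v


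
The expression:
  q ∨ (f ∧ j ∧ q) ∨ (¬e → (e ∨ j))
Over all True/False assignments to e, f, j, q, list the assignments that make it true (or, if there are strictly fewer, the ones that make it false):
is false only for:
  e=False, f=False, j=False, q=False;
  e=False, f=True, j=False, q=False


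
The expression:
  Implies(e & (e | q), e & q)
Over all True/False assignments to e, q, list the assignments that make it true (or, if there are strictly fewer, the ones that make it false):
is false only for:
  e=True, q=False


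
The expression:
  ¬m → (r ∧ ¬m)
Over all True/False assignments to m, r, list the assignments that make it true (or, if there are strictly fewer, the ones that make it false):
is false only for:
  m=False, r=False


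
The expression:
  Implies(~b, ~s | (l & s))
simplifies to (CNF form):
b | l | ~s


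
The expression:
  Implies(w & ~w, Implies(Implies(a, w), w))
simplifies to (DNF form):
True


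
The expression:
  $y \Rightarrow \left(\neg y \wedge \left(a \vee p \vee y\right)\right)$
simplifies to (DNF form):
$\neg y$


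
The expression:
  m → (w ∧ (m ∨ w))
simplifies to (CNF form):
w ∨ ¬m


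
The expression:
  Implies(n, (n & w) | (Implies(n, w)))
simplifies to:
w | ~n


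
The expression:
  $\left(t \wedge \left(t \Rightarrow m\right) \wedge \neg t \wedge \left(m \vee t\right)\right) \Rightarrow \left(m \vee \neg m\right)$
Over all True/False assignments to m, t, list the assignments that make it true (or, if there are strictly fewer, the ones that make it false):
is always true.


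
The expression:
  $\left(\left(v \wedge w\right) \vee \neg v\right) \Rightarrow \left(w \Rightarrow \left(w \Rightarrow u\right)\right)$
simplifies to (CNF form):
$u \vee \neg w$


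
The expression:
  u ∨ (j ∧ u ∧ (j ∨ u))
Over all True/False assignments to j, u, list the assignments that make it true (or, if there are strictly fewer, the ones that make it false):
is true only for:
  j=False, u=True;
  j=True, u=True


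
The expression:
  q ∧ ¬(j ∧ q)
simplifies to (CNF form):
q ∧ ¬j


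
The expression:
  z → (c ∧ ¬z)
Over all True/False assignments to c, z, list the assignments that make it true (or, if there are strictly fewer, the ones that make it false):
is true only for:
  c=False, z=False;
  c=True, z=False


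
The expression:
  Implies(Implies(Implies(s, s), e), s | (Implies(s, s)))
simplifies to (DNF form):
True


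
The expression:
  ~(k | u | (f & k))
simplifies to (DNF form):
~k & ~u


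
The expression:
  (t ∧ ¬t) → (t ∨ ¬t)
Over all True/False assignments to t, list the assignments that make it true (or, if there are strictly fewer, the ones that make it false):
is always true.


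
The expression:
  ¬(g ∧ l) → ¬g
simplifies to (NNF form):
l ∨ ¬g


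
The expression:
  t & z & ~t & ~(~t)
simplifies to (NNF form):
False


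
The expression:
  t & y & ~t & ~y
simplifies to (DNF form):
False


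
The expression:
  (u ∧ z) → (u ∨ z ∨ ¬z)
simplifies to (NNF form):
True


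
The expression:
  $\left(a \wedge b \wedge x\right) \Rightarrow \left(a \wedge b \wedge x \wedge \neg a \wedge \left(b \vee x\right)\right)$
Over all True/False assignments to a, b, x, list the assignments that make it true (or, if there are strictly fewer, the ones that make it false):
is false only for:
  a=True, b=True, x=True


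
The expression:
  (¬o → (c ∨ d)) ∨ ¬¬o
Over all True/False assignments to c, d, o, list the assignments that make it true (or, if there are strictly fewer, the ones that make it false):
is false only for:
  c=False, d=False, o=False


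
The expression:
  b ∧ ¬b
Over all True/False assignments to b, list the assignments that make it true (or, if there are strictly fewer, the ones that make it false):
is never true.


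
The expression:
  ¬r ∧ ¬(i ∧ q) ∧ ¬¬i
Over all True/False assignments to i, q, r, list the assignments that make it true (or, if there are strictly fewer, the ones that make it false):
is true only for:
  i=True, q=False, r=False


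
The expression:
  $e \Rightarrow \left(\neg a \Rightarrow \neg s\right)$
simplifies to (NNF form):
$a \vee \neg e \vee \neg s$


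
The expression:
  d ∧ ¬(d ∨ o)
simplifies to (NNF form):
False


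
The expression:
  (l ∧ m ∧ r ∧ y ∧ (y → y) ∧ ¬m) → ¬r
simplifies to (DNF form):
True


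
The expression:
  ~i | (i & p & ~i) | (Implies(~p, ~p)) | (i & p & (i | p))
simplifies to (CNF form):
True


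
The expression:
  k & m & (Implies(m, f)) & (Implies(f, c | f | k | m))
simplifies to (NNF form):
f & k & m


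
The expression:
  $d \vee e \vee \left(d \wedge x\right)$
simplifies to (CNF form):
$d \vee e$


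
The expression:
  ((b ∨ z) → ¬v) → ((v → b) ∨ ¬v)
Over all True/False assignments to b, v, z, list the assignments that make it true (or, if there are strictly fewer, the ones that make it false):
is false only for:
  b=False, v=True, z=False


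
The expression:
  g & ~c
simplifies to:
g & ~c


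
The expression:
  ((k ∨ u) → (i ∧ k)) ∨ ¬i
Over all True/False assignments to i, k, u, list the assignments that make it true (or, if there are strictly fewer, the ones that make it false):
is false only for:
  i=True, k=False, u=True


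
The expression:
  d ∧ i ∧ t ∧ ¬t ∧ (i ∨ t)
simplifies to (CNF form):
False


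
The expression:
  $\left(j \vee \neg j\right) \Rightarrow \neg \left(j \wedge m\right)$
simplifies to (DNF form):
$\neg j \vee \neg m$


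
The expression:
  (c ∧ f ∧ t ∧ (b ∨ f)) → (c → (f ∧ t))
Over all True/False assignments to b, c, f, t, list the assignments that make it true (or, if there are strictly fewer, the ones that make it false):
is always true.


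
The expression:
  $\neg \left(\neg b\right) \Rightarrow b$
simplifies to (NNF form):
$\text{True}$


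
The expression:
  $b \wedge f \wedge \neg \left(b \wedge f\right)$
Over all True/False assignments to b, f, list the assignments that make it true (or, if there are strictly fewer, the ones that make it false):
is never true.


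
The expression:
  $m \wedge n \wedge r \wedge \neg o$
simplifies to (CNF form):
$m \wedge n \wedge r \wedge \neg o$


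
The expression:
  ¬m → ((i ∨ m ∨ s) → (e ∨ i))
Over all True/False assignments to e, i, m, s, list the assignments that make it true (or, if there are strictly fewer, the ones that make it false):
is false only for:
  e=False, i=False, m=False, s=True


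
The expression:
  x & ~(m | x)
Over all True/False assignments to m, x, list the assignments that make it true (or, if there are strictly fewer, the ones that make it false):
is never true.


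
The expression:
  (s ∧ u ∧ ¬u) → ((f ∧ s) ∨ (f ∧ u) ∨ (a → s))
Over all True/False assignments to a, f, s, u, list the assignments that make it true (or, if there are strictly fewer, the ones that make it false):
is always true.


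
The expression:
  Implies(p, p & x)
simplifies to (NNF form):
x | ~p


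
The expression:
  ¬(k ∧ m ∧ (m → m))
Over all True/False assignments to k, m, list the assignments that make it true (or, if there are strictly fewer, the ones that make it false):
is false only for:
  k=True, m=True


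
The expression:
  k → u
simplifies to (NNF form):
u ∨ ¬k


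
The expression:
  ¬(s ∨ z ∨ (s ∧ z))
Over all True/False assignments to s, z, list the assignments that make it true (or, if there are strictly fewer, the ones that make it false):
is true only for:
  s=False, z=False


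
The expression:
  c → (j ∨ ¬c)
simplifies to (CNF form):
j ∨ ¬c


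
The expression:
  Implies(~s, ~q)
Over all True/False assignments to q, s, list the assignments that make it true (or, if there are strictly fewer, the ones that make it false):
is false only for:
  q=True, s=False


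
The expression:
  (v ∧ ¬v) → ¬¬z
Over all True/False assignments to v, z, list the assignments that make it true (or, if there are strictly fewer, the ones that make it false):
is always true.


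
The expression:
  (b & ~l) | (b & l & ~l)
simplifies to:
b & ~l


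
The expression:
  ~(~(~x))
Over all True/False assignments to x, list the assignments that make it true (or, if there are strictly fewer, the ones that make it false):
is true only for:
  x=False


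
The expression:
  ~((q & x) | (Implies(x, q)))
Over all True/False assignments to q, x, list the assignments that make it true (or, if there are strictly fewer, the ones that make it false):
is true only for:
  q=False, x=True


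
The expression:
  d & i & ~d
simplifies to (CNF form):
False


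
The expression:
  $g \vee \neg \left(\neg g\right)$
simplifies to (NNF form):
$g$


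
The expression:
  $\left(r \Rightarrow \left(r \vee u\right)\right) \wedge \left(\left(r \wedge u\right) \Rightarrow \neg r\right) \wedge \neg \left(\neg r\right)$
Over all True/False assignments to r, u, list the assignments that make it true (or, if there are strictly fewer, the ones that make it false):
is true only for:
  r=True, u=False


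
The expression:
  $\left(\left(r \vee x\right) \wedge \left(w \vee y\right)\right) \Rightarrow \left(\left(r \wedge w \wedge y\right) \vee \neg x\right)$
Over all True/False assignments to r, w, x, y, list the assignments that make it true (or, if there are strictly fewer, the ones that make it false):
is false only for:
  r=False, w=False, x=True, y=True;
  r=False, w=True, x=True, y=False;
  r=False, w=True, x=True, y=True;
  r=True, w=False, x=True, y=True;
  r=True, w=True, x=True, y=False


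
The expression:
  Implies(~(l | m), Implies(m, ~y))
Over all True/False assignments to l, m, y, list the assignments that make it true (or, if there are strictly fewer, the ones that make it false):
is always true.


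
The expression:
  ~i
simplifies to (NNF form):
~i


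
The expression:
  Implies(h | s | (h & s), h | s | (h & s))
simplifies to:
True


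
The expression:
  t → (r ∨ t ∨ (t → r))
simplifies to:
True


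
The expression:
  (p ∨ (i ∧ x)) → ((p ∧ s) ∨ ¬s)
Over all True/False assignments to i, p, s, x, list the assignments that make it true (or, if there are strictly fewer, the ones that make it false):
is false only for:
  i=True, p=False, s=True, x=True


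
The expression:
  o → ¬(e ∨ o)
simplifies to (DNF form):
¬o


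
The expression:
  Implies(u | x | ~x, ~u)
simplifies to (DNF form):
~u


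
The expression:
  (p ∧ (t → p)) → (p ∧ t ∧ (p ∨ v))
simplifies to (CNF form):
t ∨ ¬p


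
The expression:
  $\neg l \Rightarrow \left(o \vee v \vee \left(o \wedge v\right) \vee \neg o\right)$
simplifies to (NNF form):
$\text{True}$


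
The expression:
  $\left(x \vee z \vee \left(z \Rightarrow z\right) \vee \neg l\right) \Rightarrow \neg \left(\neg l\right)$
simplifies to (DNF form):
$l$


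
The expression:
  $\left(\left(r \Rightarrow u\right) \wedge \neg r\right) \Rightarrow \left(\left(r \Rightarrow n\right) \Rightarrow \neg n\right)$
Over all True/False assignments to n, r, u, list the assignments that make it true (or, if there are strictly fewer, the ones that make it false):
is false only for:
  n=True, r=False, u=False;
  n=True, r=False, u=True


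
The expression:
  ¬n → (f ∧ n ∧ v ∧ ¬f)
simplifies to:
n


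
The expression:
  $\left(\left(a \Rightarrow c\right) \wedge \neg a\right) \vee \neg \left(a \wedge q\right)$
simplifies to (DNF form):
$\neg a \vee \neg q$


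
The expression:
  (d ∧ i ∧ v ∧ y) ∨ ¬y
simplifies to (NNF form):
(d ∧ i ∧ v) ∨ ¬y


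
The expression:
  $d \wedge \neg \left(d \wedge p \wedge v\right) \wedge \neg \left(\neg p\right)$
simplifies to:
$d \wedge p \wedge \neg v$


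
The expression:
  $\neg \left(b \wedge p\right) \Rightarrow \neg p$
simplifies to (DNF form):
$b \vee \neg p$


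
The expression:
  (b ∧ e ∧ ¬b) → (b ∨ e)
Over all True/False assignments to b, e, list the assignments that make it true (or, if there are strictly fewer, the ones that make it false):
is always true.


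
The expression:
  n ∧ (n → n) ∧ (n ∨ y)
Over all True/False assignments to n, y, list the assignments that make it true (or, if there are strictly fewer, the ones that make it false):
is true only for:
  n=True, y=False;
  n=True, y=True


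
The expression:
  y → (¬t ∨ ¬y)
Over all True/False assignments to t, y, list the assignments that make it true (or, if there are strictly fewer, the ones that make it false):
is false only for:
  t=True, y=True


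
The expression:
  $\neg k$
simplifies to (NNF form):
$\neg k$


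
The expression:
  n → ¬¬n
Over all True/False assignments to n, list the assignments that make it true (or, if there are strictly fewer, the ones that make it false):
is always true.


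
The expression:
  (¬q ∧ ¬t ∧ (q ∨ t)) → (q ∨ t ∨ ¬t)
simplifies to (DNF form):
True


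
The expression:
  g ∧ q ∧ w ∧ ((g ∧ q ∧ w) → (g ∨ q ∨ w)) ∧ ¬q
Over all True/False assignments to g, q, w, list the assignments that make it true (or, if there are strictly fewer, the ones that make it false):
is never true.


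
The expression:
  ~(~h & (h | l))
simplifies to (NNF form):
h | ~l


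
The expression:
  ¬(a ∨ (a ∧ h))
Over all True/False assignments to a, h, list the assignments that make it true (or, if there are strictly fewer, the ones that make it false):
is true only for:
  a=False, h=False;
  a=False, h=True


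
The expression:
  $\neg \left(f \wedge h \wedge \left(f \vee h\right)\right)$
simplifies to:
$\neg f \vee \neg h$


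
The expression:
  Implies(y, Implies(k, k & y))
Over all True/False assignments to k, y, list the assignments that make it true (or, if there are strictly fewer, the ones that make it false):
is always true.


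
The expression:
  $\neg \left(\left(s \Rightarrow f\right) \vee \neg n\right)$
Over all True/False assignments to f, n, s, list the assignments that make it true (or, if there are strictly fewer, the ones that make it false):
is true only for:
  f=False, n=True, s=True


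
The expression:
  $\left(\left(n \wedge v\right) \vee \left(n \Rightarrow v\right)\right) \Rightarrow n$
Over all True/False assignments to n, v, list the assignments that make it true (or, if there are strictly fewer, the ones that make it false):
is true only for:
  n=True, v=False;
  n=True, v=True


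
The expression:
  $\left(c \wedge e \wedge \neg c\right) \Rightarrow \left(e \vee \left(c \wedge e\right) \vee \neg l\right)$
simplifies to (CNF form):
$\text{True}$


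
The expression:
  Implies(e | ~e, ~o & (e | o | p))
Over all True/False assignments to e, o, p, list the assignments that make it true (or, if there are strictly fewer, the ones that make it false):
is true only for:
  e=False, o=False, p=True;
  e=True, o=False, p=False;
  e=True, o=False, p=True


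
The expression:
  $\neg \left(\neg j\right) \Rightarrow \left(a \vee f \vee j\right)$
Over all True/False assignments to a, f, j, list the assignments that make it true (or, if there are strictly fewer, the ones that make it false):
is always true.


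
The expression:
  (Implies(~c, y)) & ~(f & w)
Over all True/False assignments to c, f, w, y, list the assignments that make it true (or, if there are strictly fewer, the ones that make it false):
is false only for:
  c=False, f=False, w=False, y=False;
  c=False, f=False, w=True, y=False;
  c=False, f=True, w=False, y=False;
  c=False, f=True, w=True, y=False;
  c=False, f=True, w=True, y=True;
  c=True, f=True, w=True, y=False;
  c=True, f=True, w=True, y=True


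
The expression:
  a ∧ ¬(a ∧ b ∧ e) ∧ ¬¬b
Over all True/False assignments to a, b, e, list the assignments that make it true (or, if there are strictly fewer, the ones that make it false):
is true only for:
  a=True, b=True, e=False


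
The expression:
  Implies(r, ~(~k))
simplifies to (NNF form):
k | ~r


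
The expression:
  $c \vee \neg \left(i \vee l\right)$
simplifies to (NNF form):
$c \vee \left(\neg i \wedge \neg l\right)$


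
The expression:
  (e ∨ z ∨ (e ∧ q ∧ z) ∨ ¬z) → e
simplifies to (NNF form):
e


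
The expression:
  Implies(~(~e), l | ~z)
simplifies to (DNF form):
l | ~e | ~z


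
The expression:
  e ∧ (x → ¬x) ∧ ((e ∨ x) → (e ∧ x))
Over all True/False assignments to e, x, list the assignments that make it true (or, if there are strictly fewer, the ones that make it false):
is never true.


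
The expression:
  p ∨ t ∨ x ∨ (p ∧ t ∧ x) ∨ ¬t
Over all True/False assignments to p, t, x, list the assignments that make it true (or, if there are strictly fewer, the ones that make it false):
is always true.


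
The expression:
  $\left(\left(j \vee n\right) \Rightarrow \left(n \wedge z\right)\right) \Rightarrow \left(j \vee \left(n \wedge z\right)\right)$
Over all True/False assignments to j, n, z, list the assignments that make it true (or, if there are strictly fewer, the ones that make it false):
is false only for:
  j=False, n=False, z=False;
  j=False, n=False, z=True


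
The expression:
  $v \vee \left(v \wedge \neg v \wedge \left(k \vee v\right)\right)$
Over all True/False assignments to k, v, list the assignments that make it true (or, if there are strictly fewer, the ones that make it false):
is true only for:
  k=False, v=True;
  k=True, v=True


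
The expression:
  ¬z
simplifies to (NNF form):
¬z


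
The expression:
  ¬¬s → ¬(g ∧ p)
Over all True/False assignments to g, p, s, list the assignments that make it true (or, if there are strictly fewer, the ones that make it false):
is false only for:
  g=True, p=True, s=True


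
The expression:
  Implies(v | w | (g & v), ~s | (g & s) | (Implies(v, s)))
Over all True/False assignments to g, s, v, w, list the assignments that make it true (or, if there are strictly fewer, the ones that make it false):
is always true.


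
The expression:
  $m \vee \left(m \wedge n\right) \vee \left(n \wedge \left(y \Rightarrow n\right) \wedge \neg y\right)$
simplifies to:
$m \vee \left(n \wedge \neg y\right)$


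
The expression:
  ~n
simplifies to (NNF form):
~n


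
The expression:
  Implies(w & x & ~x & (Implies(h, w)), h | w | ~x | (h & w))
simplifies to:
True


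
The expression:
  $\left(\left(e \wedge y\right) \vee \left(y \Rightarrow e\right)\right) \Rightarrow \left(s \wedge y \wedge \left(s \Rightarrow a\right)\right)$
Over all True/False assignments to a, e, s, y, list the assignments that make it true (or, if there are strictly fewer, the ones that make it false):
is true only for:
  a=False, e=False, s=False, y=True;
  a=False, e=False, s=True, y=True;
  a=True, e=False, s=False, y=True;
  a=True, e=False, s=True, y=True;
  a=True, e=True, s=True, y=True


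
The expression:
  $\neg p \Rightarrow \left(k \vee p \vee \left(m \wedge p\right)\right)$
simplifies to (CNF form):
$k \vee p$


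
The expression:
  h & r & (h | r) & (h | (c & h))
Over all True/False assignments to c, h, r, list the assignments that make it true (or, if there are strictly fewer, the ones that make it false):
is true only for:
  c=False, h=True, r=True;
  c=True, h=True, r=True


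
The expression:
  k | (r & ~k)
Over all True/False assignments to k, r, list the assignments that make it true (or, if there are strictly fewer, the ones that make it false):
is false only for:
  k=False, r=False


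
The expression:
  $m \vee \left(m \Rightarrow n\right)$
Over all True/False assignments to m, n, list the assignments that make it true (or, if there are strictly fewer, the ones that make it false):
is always true.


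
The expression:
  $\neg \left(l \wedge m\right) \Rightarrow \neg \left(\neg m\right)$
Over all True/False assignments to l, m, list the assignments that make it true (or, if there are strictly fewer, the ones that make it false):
is true only for:
  l=False, m=True;
  l=True, m=True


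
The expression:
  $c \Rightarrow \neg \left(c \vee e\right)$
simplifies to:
$\neg c$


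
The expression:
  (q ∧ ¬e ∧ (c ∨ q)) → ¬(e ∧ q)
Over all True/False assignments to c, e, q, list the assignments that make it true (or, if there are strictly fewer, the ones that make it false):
is always true.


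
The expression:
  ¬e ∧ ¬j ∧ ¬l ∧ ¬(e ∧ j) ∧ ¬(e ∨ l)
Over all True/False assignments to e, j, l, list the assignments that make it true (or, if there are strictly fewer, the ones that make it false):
is true only for:
  e=False, j=False, l=False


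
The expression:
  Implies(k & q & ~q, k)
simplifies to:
True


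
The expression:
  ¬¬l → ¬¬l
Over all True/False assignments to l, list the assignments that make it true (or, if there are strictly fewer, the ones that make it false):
is always true.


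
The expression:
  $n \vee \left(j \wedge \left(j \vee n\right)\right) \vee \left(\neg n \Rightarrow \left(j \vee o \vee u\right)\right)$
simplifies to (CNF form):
$j \vee n \vee o \vee u$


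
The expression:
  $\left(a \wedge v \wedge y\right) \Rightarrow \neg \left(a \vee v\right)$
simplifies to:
$\neg a \vee \neg v \vee \neg y$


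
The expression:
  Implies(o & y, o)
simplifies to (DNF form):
True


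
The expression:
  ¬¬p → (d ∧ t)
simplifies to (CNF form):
(d ∨ ¬p) ∧ (t ∨ ¬p)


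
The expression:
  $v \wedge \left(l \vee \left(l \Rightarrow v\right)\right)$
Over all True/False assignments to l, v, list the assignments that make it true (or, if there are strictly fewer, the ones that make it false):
is true only for:
  l=False, v=True;
  l=True, v=True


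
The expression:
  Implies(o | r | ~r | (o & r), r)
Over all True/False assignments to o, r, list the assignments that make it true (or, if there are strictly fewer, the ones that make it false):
is true only for:
  o=False, r=True;
  o=True, r=True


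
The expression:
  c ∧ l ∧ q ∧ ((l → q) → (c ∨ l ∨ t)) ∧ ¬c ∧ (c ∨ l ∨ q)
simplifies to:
False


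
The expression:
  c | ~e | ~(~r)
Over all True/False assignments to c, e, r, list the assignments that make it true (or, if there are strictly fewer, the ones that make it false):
is false only for:
  c=False, e=True, r=False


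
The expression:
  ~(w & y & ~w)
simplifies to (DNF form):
True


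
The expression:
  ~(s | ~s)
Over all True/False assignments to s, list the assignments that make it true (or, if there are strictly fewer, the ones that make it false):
is never true.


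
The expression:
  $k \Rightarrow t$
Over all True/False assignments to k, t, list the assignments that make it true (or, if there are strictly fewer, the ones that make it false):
is false only for:
  k=True, t=False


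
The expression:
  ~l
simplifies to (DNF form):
~l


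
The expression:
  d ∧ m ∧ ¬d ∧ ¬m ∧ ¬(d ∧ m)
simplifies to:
False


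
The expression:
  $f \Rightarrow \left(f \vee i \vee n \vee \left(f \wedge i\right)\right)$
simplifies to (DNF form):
$\text{True}$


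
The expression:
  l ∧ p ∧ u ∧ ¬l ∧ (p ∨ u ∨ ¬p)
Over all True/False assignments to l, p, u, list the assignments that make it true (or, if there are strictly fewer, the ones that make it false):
is never true.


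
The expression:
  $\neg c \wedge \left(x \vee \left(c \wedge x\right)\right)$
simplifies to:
$x \wedge \neg c$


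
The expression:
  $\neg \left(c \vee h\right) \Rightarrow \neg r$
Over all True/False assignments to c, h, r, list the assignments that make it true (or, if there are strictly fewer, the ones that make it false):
is false only for:
  c=False, h=False, r=True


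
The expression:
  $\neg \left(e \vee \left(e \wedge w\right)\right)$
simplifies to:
$\neg e$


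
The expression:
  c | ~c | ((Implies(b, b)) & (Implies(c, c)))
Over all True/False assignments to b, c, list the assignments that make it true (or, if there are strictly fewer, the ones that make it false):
is always true.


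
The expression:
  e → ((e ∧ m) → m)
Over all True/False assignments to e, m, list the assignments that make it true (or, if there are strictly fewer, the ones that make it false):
is always true.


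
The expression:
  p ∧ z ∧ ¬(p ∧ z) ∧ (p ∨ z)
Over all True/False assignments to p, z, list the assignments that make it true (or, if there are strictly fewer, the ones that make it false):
is never true.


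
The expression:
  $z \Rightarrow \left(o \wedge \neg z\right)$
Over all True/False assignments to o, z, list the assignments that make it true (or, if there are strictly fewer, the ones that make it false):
is true only for:
  o=False, z=False;
  o=True, z=False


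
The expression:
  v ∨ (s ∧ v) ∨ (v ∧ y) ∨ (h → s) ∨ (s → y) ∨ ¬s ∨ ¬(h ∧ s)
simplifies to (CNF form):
True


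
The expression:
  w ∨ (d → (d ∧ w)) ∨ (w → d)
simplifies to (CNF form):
True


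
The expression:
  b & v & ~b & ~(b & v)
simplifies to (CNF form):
False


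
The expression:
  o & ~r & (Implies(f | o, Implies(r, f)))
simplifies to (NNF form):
o & ~r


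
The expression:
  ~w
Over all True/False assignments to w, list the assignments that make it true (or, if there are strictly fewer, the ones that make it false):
is true only for:
  w=False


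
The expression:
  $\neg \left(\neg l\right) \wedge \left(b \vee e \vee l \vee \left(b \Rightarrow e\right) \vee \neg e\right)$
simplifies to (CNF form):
$l$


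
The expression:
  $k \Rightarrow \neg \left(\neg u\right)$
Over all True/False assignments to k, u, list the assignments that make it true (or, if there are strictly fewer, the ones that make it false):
is false only for:
  k=True, u=False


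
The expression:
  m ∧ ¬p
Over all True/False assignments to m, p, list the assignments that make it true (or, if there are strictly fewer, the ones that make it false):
is true only for:
  m=True, p=False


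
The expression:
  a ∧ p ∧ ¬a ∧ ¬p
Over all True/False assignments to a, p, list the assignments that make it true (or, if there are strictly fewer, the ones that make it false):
is never true.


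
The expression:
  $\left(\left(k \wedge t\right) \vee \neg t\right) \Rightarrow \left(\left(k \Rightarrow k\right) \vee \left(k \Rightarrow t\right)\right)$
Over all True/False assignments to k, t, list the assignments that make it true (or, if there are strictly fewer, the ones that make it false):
is always true.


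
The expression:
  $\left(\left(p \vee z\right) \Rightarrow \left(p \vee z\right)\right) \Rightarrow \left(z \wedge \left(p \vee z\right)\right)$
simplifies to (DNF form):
$z$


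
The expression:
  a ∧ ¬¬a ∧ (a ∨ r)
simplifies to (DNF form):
a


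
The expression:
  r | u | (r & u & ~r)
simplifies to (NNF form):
r | u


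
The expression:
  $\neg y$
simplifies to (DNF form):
$\neg y$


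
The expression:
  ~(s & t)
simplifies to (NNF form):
~s | ~t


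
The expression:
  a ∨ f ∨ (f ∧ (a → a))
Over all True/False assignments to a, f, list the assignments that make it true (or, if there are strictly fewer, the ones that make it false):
is false only for:
  a=False, f=False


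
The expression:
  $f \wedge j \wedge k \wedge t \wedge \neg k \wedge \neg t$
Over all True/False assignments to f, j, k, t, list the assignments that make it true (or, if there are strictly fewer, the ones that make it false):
is never true.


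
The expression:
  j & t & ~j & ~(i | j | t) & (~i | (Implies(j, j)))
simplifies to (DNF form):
False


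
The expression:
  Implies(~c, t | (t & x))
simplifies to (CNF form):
c | t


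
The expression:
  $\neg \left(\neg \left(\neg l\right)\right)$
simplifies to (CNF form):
$\neg l$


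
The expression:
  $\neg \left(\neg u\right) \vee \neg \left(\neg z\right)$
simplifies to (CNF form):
$u \vee z$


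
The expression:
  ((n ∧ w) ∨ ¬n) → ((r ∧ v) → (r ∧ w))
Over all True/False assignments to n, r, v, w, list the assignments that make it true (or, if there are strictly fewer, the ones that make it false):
is false only for:
  n=False, r=True, v=True, w=False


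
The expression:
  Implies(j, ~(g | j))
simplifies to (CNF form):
~j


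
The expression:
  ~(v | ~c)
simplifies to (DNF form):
c & ~v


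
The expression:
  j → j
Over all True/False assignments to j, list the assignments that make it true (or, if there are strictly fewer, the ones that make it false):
is always true.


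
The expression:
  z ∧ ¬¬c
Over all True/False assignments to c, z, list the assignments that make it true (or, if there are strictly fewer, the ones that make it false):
is true only for:
  c=True, z=True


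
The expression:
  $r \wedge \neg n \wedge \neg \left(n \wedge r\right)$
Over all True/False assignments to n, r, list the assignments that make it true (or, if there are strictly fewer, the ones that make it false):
is true only for:
  n=False, r=True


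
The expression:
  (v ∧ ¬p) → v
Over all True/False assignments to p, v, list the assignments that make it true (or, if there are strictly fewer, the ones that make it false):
is always true.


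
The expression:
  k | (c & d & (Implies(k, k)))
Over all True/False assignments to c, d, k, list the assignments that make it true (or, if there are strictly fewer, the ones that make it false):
is false only for:
  c=False, d=False, k=False;
  c=False, d=True, k=False;
  c=True, d=False, k=False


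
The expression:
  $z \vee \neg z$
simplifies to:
$\text{True}$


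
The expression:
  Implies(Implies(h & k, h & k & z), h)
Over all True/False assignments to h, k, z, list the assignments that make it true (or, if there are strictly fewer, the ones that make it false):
is true only for:
  h=True, k=False, z=False;
  h=True, k=False, z=True;
  h=True, k=True, z=False;
  h=True, k=True, z=True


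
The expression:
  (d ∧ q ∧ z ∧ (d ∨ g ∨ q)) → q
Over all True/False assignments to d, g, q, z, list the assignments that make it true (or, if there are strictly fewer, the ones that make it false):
is always true.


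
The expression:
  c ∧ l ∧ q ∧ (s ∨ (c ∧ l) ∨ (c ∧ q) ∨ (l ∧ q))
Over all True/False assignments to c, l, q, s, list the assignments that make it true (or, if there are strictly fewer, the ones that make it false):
is true only for:
  c=True, l=True, q=True, s=False;
  c=True, l=True, q=True, s=True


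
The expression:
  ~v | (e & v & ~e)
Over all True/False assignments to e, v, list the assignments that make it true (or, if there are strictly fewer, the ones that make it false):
is true only for:
  e=False, v=False;
  e=True, v=False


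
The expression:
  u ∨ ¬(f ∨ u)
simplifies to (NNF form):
u ∨ ¬f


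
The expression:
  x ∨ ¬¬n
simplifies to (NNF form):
n ∨ x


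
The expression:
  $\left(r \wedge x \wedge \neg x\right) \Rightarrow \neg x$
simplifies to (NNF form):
$\text{True}$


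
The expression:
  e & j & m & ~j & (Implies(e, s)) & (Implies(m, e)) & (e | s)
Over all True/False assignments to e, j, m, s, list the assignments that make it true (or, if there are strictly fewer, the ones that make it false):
is never true.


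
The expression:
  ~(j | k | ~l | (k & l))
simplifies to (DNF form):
l & ~j & ~k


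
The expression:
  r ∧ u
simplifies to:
r ∧ u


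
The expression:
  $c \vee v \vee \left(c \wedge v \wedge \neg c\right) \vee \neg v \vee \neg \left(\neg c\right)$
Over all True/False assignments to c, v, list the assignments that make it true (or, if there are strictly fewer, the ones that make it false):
is always true.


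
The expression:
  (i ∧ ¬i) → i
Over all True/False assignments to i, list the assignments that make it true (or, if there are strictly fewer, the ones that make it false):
is always true.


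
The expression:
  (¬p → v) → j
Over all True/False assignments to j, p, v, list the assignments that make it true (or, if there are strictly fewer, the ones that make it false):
is false only for:
  j=False, p=False, v=True;
  j=False, p=True, v=False;
  j=False, p=True, v=True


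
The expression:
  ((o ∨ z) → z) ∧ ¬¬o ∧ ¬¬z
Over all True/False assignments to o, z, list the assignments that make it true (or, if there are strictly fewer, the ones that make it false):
is true only for:
  o=True, z=True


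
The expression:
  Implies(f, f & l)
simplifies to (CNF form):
l | ~f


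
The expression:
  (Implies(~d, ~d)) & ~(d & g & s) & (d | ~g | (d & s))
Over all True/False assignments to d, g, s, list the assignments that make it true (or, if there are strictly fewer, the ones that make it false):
is false only for:
  d=False, g=True, s=False;
  d=False, g=True, s=True;
  d=True, g=True, s=True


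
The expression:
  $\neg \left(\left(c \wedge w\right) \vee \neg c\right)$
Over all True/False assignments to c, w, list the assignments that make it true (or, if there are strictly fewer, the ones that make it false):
is true only for:
  c=True, w=False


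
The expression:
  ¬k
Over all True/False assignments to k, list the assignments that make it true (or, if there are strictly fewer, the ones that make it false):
is true only for:
  k=False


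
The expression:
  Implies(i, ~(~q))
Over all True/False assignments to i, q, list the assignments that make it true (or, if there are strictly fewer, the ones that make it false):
is false only for:
  i=True, q=False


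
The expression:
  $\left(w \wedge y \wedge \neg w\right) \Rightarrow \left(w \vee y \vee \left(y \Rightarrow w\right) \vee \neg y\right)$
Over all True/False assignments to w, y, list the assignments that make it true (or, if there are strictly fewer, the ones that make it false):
is always true.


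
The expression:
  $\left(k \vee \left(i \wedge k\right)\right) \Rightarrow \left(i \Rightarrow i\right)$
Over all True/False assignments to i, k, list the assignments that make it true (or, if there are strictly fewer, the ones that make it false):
is always true.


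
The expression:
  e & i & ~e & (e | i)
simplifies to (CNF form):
False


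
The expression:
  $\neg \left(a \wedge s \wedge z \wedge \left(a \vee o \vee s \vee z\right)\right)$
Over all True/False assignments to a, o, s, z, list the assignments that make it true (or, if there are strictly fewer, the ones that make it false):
is false only for:
  a=True, o=False, s=True, z=True;
  a=True, o=True, s=True, z=True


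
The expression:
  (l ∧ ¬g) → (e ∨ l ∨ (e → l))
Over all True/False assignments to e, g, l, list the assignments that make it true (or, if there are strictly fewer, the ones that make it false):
is always true.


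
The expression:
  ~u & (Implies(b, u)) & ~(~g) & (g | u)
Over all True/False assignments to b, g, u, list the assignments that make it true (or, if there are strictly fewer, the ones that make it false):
is true only for:
  b=False, g=True, u=False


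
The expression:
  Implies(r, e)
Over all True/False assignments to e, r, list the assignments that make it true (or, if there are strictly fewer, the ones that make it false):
is false only for:
  e=False, r=True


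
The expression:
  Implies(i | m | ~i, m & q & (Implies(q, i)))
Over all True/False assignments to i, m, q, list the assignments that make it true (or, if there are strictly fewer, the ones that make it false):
is true only for:
  i=True, m=True, q=True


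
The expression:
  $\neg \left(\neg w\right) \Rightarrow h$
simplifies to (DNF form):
$h \vee \neg w$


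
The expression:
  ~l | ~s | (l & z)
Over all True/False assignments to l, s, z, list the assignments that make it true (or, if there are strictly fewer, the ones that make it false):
is false only for:
  l=True, s=True, z=False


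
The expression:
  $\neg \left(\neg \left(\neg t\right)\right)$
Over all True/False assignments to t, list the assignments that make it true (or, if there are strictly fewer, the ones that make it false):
is true only for:
  t=False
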